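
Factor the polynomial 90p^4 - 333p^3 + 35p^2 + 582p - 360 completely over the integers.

Trying the rational-root candidates, p = 3 is a root, so (p - 3) is a factor; dividing leaves 90p^3 - 63p^2 - 154p + 120.
Continuing, p = -4/3 is a root, so (3p + 4) divides it; the quotient is 30p^2 - 61p + 30.
The remaining quadratic factors as (5p - 6)(6p - 5).

(3p + 4)(5p - 6)(6p - 5)(p - 3)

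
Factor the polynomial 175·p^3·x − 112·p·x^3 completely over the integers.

7·p·x·(5·p + 4·x)·(5·p − 4·x)

Pull out the common factor 7·p·x; 25·p^2 − 16·x^2 is a difference of squares.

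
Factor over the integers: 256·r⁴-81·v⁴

Difference of squares twice: with A = 4·r and B = 3·v, A⁴ − B⁴ = (A² − B²)(A² + B²), and A² − B² factors again.

(4·r+3·v)·(4·r-3·v)·(16·r²+9·v²)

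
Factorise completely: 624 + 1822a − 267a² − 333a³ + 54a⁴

(3a + 1)(3a − 8)(6a + 13)(a − 6)

Testing divisors of the constant over divisors of the leading coefficient, a = −13/6 is a root, so (6a + 13) is a factor; dividing leaves 9a³ − 75a² + 118a + 48.
Next, a = −1/3 is a root, giving the factor (3a + 1) and quotient 3a² − 26a + 48.
The remaining quadratic factors as (3a − 8)(a − 6).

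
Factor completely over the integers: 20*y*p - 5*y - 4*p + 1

Group as (20*y*p - 5*y) + (-4*p + 1) = 5*y*(4*p - 1) - (4*p - 1).
Both groups share the factor (4*p - 1).

(4*p - 1)*(5*y - 1)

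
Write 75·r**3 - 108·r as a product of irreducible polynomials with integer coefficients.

Every term has a factor of 3·r. Then 25·r**2 - 36 = (5·r)² − (6)².

3·r·(5·r + 6)·(5·r - 6)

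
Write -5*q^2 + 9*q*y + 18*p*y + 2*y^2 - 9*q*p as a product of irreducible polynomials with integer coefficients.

Group: -5*q*(q - 2*y) + (-9*p - y)*(q - 2*y); both groups contain (q - 2*y).

-(5*q + 9*p + y)*(q - 2*y)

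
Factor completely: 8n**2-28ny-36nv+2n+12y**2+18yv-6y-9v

(2n-6y-9v)(4n-2y+1)

Group: 2n(4n-2y+1) + (-6y-9v)(4n-2y+1); both groups contain (4n-2y+1).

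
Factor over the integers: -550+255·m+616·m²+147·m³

Testing divisors of the constant over divisors of the leading coefficient, m = 5/7 is a root, giving the factor (7·m-5) and quotient 21·m²+103·m+110.
The remaining quadratic factors as (3·m+10)(7·m+11).

(3·m+10)·(7·m+11)·(7·m-5)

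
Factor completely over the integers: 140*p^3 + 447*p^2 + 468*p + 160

(4*p + 5)*(5*p + 4)*(7*p + 8)

Trying the rational-root candidates, p = -8/7 is a root, giving the factor (7*p + 8) and quotient 20*p^2 + 41*p + 20.
The remaining quadratic factors as (5*p + 4)(4*p + 5).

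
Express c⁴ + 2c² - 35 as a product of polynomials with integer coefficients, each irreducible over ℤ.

Substitute u = c² to get a quadratic in u, then factor.
c² + 7 is irreducible over ℤ (always positive, so no real roots).
c² - 5 is irreducible over ℤ (5 is not a perfect square).

(c² + 7)(c² - 5)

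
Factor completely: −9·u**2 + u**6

Pull out the common factor u**2, leaving u**4 − 9.
Recognize a difference of squares with the parts u**2 and 3.

u**2·(u**2 + 3)·(u**2 − 3)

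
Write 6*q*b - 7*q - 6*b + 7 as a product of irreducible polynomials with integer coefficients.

(6*b - 7)*(q - 1)

Group as (6*q*b - 7*q) + (-6*b + 7) = q*(6*b - 7) - (6*b - 7).
Both groups share the factor (6*b - 7).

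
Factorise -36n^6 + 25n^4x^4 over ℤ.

-n^4(6n + 5x^2)(6n - 5x^2)

Pull out the common factor n^4, leaving -36n^2 + 25x^4.
Recognize a difference of squares with the parts 5x^2 and 6n.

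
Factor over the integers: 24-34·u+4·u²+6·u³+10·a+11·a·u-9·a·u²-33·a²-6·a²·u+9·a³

Group: a·(9·a²+3·a·u-6·a-6·u²+14·u-8) + (-u-3)·(9·a²+3·a·u-6·a-6·u²+14·u-8); both groups contain (9·a²+3·a·u-6·a-6·u²+14·u-8), so (a-u-3) is a factor with cofactor 9·a²+3·a·u-6·a-6·u²+14·u-8.
The cofactor groups again: 9·a²+3·a·u-6·a-6·u²+14·u-8 = 3·a·(3·a-2·u+2) + (3·u-4)·(3·a-2·u+2); both groups contain (3·a-2·u+2), giving (3·a+3·u-4)·(3·a-2·u+2).

(3·a+3·u-4)·(3·a-2·u+2)·(a-u-3)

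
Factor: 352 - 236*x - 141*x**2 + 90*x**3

(3*x - 4)*(5*x + 8)*(6*x - 11)

Among the possible rational roots, x = 4/3 is a root, giving the factor (3*x - 4) and quotient 30*x**2 - 7*x - 88.
The remaining quadratic factors as (6*x - 11)(5*x + 8).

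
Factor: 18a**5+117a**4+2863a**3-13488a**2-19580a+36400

Trying the rational-root candidates, a = -2 is a root, giving the factor (a+2) and quotient 18a**4+81a**3+2701a**2-18890a+18200.
Then a = 7/6 is a root, so (6a-7) is a factor; dividing leaves 3a**3+17a**2+470a-2600.
Continuing, a = 13/3 is a root, so (3a-13) divides it; the quotient is a**2+10a+200.
The quadratic a**2+10a+200 has discriminant -700 < 0 and is irreducible over ℤ.

(3a-13)(6a-7)(a+2)(a**2+10a+200)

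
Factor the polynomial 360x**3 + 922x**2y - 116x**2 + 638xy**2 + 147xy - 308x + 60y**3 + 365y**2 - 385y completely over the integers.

Group: 10x(36x**2 + 49xy + 28x + 5y**2 + 35y) + (12y - 11)(36x**2 + 49xy + 28x + 5y**2 + 35y); both groups contain (36x**2 + 49xy + 28x + 5y**2 + 35y), so (10x + 12y - 11) is a factor with cofactor 36x**2 + 49xy + 28x + 5y**2 + 35y.
The cofactor groups again: 36x**2 + 49xy + 28x + 5y**2 + 35y = 4x(9x + y + 7) + 5y(9x + y + 7); both groups contain (9x + y + 7), giving (4x + 5y)(9x + y + 7).

(10x + 12y - 11)(4x + 5y)(9x + y + 7)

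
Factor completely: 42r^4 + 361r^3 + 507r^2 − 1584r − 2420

(2r + 11)(3r + 11)(7r + 10)(r − 2)

By the rational root theorem, r = −11/2 is a root, so (2r + 11) divides it; the quotient is 21r^3 + 65r^2 − 104r − 220.
Continuing, r = −10/7 is a root, giving the factor (7r + 10) and quotient 3r^2 + 5r − 22.
The remaining quadratic factors as (3r + 11)(r − 2).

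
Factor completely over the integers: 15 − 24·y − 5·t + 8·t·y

(8·y − 5)·(t − 3)

Group as (8·t·y − 5·t) + (−24·y + 15) = t·(8·y − 5) − 3·(8·y − 5).
Both groups share the factor (8·y − 5).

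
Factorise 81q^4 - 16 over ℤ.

(3q + 2)(3q - 2)(9q^2 + 4)

(3q)⁴ − (2)⁴ = ((3q)² − (2)²)((3q)² + (2)²); the first factor splits again, the second (9q^2 + 4) is irreducible.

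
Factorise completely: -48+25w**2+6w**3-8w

(2w+3)(3w-4)(w+4)

By the rational root theorem, w = -4 is a root, so (w+4) divides it; the quotient is 6w**2+w-12.
The remaining quadratic factors as (3w-4)(2w+3).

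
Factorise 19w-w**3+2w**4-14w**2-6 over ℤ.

By the rational root theorem, w = 1 is a root, giving the factor (w-1) and quotient 2w**3+w**2-13w+6.
Then w = 2 is a root, so (w-2) is a factor; dividing leaves 2w**2+5w-3.
The remaining quadratic factors as (w+3)(2w-1).

(2w-1)(w+3)(w-1)(w-2)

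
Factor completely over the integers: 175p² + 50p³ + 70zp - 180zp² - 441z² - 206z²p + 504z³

Group: 9z(56z² - 54zp - 49z + 10p² + 35p) + 5p(56z² - 54zp - 49z + 10p² + 35p); both groups contain (56z² - 54zp - 49z + 10p² + 35p), so (9z + 5p) is a factor with cofactor 56z² - 54zp - 49z + 10p² + 35p.
The cofactor groups again: 56z² - 54zp - 49z + 10p² + 35p = 8z(7z - 5p) + (-2p - 7)(7z - 5p); both groups contain (7z - 5p), giving (8z - 2p - 7)(7z - 5p).

(8z - 2p - 7)(7z - 5p)(9z + 5p)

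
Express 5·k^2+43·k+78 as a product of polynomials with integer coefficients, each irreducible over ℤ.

(5·k+13)·(k+6)

Need a pair with product 5·78 = 390 and sum 43: that's 13 and 30.
Split the middle term: 5·k^2+13·k + 30·k+78 = k·(5·k+13) + 6·(5·k+13).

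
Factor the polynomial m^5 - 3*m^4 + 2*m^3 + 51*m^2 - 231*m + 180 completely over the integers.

Testing divisors of the constant over divisors of the leading coefficient, m = 3 is a root, so (m - 3) is a factor; dividing leaves m^4 + 2*m^2 + 57*m - 60.
Then m = 1 is a root, so (m - 1) divides it; the quotient is m^3 + m^2 + 3*m + 60.
Then m = -4 is a root, so (m + 4) divides it; the quotient is m^2 - 3*m + 15.
The quadratic m^2 - 3*m + 15 has discriminant -51 < 0 and is irreducible over ℤ.

(m + 4)*(m - 1)*(m - 3)*(m^2 - 3*m + 15)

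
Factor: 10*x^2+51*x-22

Need a pair with product 10·(-22) = -220 and sum 51: that's 55 and -4.
Split the middle term: 10*x^2+55*x - 4*x-22 = 5*x*(2*x+11) - 2*(2*x+11).

(2*x+11)*(5*x-2)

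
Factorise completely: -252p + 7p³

Factor out 7p, leaving p² - 36, which is a difference of two squares.

7p(p + 6)(p - 6)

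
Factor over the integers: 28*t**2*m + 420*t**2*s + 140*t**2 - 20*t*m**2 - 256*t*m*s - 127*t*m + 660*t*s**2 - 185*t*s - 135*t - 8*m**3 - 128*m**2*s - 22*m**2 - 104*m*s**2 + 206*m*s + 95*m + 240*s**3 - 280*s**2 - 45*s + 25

Group: 4*t*(7*t*m + 105*t*s + 35*t + 2*m**2 + 34*m*s + 5*m + 60*s**2 - 55*s - 25) + (-4*m + 4*s - 1)*(7*t*m + 105*t*s + 35*t + 2*m**2 + 34*m*s + 5*m + 60*s**2 - 55*s - 25); both groups contain (7*t*m + 105*t*s + 35*t + 2*m**2 + 34*m*s + 5*m + 60*s**2 - 55*s - 25), so (4*t - 4*m + 4*s - 1) is a factor with cofactor 7*t*m + 105*t*s + 35*t + 2*m**2 + 34*m*s + 5*m + 60*s**2 - 55*s - 25.
The cofactor groups again: 7*t*m + 105*t*s + 35*t + 2*m**2 + 34*m*s + 5*m + 60*s**2 - 55*s - 25 = m*(7*t + 2*m + 4*s - 5) + (15*s + 5)*(7*t + 2*m + 4*s - 5); both groups contain (7*t + 2*m + 4*s - 5), giving (m + 15*s + 5)*(7*t + 2*m + 4*s - 5).

(4*t - 4*m + 4*s - 1)*(7*t + 2*m + 4*s - 5)*(m + 15*s + 5)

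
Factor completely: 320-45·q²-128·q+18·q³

(2·q-5)·(3·q+8)·(3·q-8)

Testing divisors of the constant over divisors of the leading coefficient, q = 5/2 is a root, so (2·q-5) divides it; the quotient is 9·q²-64.
The remaining quadratic factors as (3·q+8)(3·q-8).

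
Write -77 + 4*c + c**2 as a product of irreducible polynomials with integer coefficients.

Two integers with product -77 and sum 4 are 11 and -7.

(c + 11)*(c - 7)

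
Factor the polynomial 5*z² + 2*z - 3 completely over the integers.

Need a pair with product 5·(-3) = -15 and sum 2: that's -3 and 5.
Split the middle term: 5*z² - 3*z + 5*z - 3 = z*(5*z - 3) + (5*z - 3).

(5*z - 3)*(z + 1)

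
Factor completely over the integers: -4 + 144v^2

4(6v + 1)(6v - 1)

Factor out 4, leaving 36v^2 - 1, which is a difference of two squares.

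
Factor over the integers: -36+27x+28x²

(4x-3)(7x+12)

Need a pair with product 28·(-36) = -1008 and sum 27: that's 48 and -21.
Split the middle term: 28x²+48x - 21x-36 = 4x(7x+12) - 3(7x+12).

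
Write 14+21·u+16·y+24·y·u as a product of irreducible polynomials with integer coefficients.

Group as (24·y·u+16·y) + (21·u+14) = 8·y·(3·u+2) + 7·(3·u+2).
Both groups share the factor (3·u+2).

(3·u+2)·(8·y+7)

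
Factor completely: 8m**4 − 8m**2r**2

Factor out 8m**2, leaving m**2 − r**2, which is a difference of two squares.

8m**2(m + r)(m − r)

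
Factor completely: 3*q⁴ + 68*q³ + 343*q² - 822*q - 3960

Trying the rational-root candidates, q = -3 is a root, so (q + 3) is a factor; dividing leaves 3*q³ + 59*q² + 166*q - 1320.
Next, q = -11 is a root, giving the factor (q + 11) and quotient 3*q² + 26*q - 120.
The remaining quadratic factors as (3*q - 10)(q + 12).

(3*q - 10)*(q + 11)*(q + 12)*(q + 3)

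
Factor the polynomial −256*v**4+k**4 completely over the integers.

Difference of squares twice: with A = k and B = 4*v, A⁴ − B⁴ = (A² − B²)(A² + B²), and A² − B² factors again.

(k+4*v)*(k−4*v)*(k**2+16*v**2)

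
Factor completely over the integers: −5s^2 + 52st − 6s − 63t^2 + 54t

Group: −s(5s − 7t + 6) + 9t(5s − 7t + 6); both groups contain (5s − 7t + 6).

−(5s − 7t + 6)(s − 9t)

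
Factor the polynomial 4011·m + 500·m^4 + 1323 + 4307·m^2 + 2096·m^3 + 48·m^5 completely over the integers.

(2·m + 7)·(4·m + 3)·(6·m + 7)·(m^2 + 5·m + 9)

Trying the rational-root candidates, m = −3/4 is a root, so (4·m + 3) is a factor; dividing leaves 12·m^4 + 116·m^3 + 437·m^2 + 749·m + 441.
Continuing, m = −7/6 is a root, so (6·m + 7) divides it; the quotient is 2·m^3 + 17·m^2 + 53·m + 63.
Continuing, m = −7/2 is a root, giving the factor (2·m + 7) and quotient m^2 + 5·m + 9.
The quadratic m^2 + 5·m + 9 has discriminant −11 < 0 and is irreducible over ℤ.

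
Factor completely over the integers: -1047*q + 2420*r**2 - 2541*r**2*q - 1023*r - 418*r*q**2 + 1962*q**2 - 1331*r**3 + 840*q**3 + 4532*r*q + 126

-(11*r - 5*q - 14)*(11*r + 12*q - 3)*(11*r + 14*q - 3)

Group: 11*r*(-121*r**2 - 286*r*q + 66*r - 168*q**2 + 78*q - 9) + (-5*q - 14)*(-121*r**2 - 286*r*q + 66*r - 168*q**2 + 78*q - 9); both groups contain (-121*r**2 - 286*r*q + 66*r - 168*q**2 + 78*q - 9), so (11*r - 5*q - 14) is a factor with cofactor -121*r**2 - 286*r*q + 66*r - 168*q**2 + 78*q - 9.
The cofactor groups again: -121*r**2 - 286*r*q + 66*r - 168*q**2 + 78*q - 9 = -11*r*(11*r + 12*q - 3) + (-14*q + 3)*(11*r + 12*q - 3); both groups contain (11*r + 12*q - 3), giving -(11*r + 14*q - 3)*(11*r + 12*q - 3).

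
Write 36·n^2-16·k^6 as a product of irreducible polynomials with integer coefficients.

Factor out 4 first: what remains is 9·n^2-4·k^6.
Recognize a difference of squares with the parts 3·n and 2·k^3.

4·(3·n-2·k^3)·(3·n+2·k^3)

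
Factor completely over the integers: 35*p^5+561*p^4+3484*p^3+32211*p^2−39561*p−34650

(5*p+3)*(7*p−11)*(p+14)*(p^2+3*p+75)

Testing divisors of the constant over divisors of the leading coefficient, p = −14 is a root, giving the factor (p+14) and quotient 35*p^4+71*p^3+2490*p^2−2649*p−2475.
Then p = −3/5 is a root, so (5*p+3) is a factor; dividing leaves 7*p^3+10*p^2+492*p−825.
Then p = 11/7 is a root, giving the factor (7*p−11) and quotient p^2+3*p+75.
The quadratic p^2+3*p+75 has discriminant −291 < 0 and is irreducible over ℤ.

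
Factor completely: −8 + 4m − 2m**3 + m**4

Group as (m**4 + 4m) + (−2m**3 − 8) = m(m**3 + 4) − 2(m**3 + 4).
Both groups share the factor (m**3 + 4).

(m − 2)(m**3 + 4)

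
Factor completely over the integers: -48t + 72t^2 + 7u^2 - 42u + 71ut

Group: 7u(u + 9t - 6) + 8t(u + 9t - 6); both groups contain (u + 9t - 6).

(7u + 8t)(u + 9t - 6)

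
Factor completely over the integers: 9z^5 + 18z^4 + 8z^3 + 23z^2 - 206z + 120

(3z - 2)(3z - 4)(z + 3)(z^2 + z + 5)

Testing divisors of the constant over divisors of the leading coefficient, z = -3 is a root, so (z + 3) is a factor; dividing leaves 9z^4 - 9z^3 + 35z^2 - 82z + 40.
Then z = 4/3 is a root, so (3z - 4) is a factor; dividing leaves 3z^3 + z^2 + 13z - 10.
Continuing, z = 2/3 is a root, so (3z - 2) divides it; the quotient is z^2 + z + 5.
The quadratic z^2 + z + 5 has discriminant -19 < 0 and is irreducible over ℤ.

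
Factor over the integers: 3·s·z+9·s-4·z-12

(3·s-4)·(z+3)

Group as (3·s·z+9·s) + (-4·z-12) = 3·s·(z+3) - 4·(z+3).
Both groups share the factor (z+3).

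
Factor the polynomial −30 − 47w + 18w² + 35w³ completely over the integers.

(5w − 6)(7w + 5)(w + 1)

Testing divisors of the constant over divisors of the leading coefficient, w = 6/5 is a root, so (5w − 6) is a factor; dividing leaves 7w² + 12w + 5.
The remaining quadratic factors as (w + 1)(7w + 5).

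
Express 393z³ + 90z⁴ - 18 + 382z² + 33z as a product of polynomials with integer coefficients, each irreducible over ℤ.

Testing divisors of the constant over divisors of the leading coefficient, z = -1/3 is a root, so (3z + 1) divides it; the quotient is 30z³ + 121z² + 87z - 18.
Continuing, z = -6/5 is a root, so (5z + 6) divides it; the quotient is 6z² + 17z - 3.
The remaining quadratic factors as (6z - 1)(z + 3).

(3z + 1)(5z + 6)(6z - 1)(z + 3)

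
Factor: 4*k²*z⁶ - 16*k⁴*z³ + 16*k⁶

Every term has a factor of 4*k²; factoring it out leaves 4*k⁴ - 4*k²*z³ + z⁶.
Recognize a perfect-square trinomial with the parts z³ and 2*k².

4*k²*(2*k² - z³)²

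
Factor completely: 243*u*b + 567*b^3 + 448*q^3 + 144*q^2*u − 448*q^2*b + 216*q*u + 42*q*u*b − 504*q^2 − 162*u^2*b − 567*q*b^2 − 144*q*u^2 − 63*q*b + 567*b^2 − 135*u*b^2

(7*q − 3*u − 7*b)*(8*q + 6*u − 9*b − 9)*(8*q + 9*b)

Group: 8*q*(56*q^2 + 18*q*u − 119*q*b − 63*q − 18*u^2 − 15*u*b + 27*u + 63*b^2 + 63*b) + 9*b*(56*q^2 + 18*q*u − 119*q*b − 63*q − 18*u^2 − 15*u*b + 27*u + 63*b^2 + 63*b); both groups contain (56*q^2 + 18*q*u − 119*q*b − 63*q − 18*u^2 − 15*u*b + 27*u + 63*b^2 + 63*b), so (8*q + 9*b) is a factor with cofactor 56*q^2 + 18*q*u − 119*q*b − 63*q − 18*u^2 − 15*u*b + 27*u + 63*b^2 + 63*b.
The cofactor groups again: 56*q^2 + 18*q*u − 119*q*b − 63*q − 18*u^2 − 15*u*b + 27*u + 63*b^2 + 63*b = 7*q*(8*q + 6*u − 9*b − 9) + (−3*u − 7*b)*(8*q + 6*u − 9*b − 9); both groups contain (8*q + 6*u − 9*b − 9), giving (7*q − 3*u − 7*b)*(8*q + 6*u − 9*b − 9).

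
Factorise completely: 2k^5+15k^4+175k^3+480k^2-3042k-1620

(2k+1)(k+6)(k-3)(k^2+4k+90)

Among the possible rational roots, k = -1/2 is a root, giving the factor (2k+1) and quotient k^4+7k^3+84k^2+198k-1620.
Next, k = 3 is a root, so (k-3) is a factor; dividing leaves k^3+10k^2+114k+540.
Next, k = -6 is a root, giving the factor (k+6) and quotient k^2+4k+90.
The quadratic k^2+4k+90 has discriminant -344 < 0 and is irreducible over ℤ.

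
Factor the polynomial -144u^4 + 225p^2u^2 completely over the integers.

9u^2(5p + 4u)(5p - 4u)

Pull out the common factor 9u^2; 25p^2 - 16u^2 is a difference of squares.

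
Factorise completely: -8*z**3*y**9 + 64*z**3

-8*z**3*(y**3 - 2)*(y**6 + 2*y**3 + 4)

Pull out the common factor 8*z**3, leaving -y**9 + 8.
Recognize a difference of cubes with the parts 2 and y**3.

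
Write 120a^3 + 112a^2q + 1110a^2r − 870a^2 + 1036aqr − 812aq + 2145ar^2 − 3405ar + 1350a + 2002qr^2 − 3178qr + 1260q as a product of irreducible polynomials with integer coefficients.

(15a + 14q)(2a + 13r − 10)(4a + 11r − 9)

Group: 15a(8a^2 + 74ar − 58a + 143r^2 − 227r + 90) + 14q(8a^2 + 74ar − 58a + 143r^2 − 227r + 90); both groups contain (8a^2 + 74ar − 58a + 143r^2 − 227r + 90), so (15a + 14q) is a factor with cofactor 8a^2 + 74ar − 58a + 143r^2 − 227r + 90.
The cofactor groups again: 8a^2 + 74ar − 58a + 143r^2 − 227r + 90 = 2a(4a + 11r − 9) + (13r − 10)(4a + 11r − 9); both groups contain (4a + 11r − 9), giving (2a + 13r − 10)(4a + 11r − 9).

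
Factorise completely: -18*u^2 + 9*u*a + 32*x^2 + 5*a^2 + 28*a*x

-(6*u - 5*a - 8*x)*(3*u + a + 4*x)

Group: -6*u*(3*u + a + 4*x) + (5*a + 8*x)*(3*u + a + 4*x); both groups contain (3*u + a + 4*x).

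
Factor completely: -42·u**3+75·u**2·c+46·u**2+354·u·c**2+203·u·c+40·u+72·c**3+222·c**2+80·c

Group: 14·u·(-3·u**2+6·u·c+5·u+24·c**2+10·c) + (3·c+8)·(-3·u**2+6·u·c+5·u+24·c**2+10·c); both groups contain (-3·u**2+6·u·c+5·u+24·c**2+10·c), so (14·u+3·c+8) is a factor with cofactor -3·u**2+6·u·c+5·u+24·c**2+10·c.
The cofactor groups again: -3·u**2+6·u·c+5·u+24·c**2+10·c = -3·u·(u+2·c) + (12·c+5)·(u+2·c); both groups contain (u+2·c), giving -(3·u-12·c-5)·(u+2·c).

-(3·u-12·c-5)·(u+2·c)·(14·u+3·c+8)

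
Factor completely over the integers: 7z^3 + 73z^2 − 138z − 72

(7z + 3)(z + 12)(z − 2)

Among the possible rational roots, z = −12 is a root, so (z + 12) is a factor; dividing leaves 7z^2 − 11z − 6.
The remaining quadratic factors as (z − 2)(7z + 3).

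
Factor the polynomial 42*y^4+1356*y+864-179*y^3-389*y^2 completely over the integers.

(2*y-9)*(3*y+8)*(7*y+4)*(y-3)

By the rational root theorem, y = -8/3 is a root, so (3*y+8) is a factor; dividing leaves 14*y^3-97*y^2+129*y+108.
Then y = 9/2 is a root, so (2*y-9) divides it; the quotient is 7*y^2-17*y-12.
The remaining quadratic factors as (y-3)(7*y+4).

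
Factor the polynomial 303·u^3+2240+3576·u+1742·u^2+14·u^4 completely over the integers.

Trying the rational-root candidates, u = −5/2 is a root, so (2·u+5) is a factor; dividing leaves 7·u^3+134·u^2+536·u+448.
Continuing, u = −14 is a root, so (u+14) divides it; the quotient is 7·u^2+36·u+32.
The remaining quadratic factors as (7·u+8)(u+4).

(2·u+5)·(7·u+8)·(u+14)·(u+4)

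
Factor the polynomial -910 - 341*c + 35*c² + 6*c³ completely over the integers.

(2*c - 13)*(3*c + 7)*(c + 10)

Testing divisors of the constant over divisors of the leading coefficient, c = -10 is a root, so (c + 10) divides it; the quotient is 6*c² - 25*c - 91.
The remaining quadratic factors as (2*c - 13)(3*c + 7).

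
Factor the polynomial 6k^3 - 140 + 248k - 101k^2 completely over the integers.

(6k - 5)(k - 14)(k - 2)

By the rational root theorem, k = 5/6 is a root, so (6k - 5) divides it; the quotient is k^2 - 16k + 28.
The remaining quadratic factors as (k - 2)(k - 14).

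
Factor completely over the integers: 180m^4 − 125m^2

Every term has a factor of 5m^2. Then 36m^2 − 25 = (6m)² − (5)².

5m^2(6m + 5)(6m − 5)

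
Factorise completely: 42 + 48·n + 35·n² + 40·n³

(8·n + 7)·(5·n² + 6)

Group as (40·n³ + 48·n) + (35·n² + 42) = 8·n·(5·n² + 6) + 7·(5·n² + 6).
Both groups share the factor (5·n² + 6).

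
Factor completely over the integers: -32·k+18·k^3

Pull out the common factor 2·k; 9·k^2-16 is a difference of squares.

2·k·(3·k+4)·(3·k-4)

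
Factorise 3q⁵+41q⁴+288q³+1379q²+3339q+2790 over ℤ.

(3q+5)(q+3)(q+6)(q²+3q+31)

Trying the rational-root candidates, q = -3 is a root, giving the factor (q+3) and quotient 3q⁴+32q³+192q²+803q+930.
Then q = -5/3 is a root, so (3q+5) is a factor; dividing leaves q³+9q²+49q+186.
Then q = -6 is a root, so (q+6) divides it; the quotient is q²+3q+31.
The quadratic q²+3q+31 has discriminant -115 < 0 and is irreducible over ℤ.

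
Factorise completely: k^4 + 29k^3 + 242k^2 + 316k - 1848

By the rational root theorem, k = -6 is a root, so (k + 6) is a factor; dividing leaves k^3 + 23k^2 + 104k - 308.
Continuing, k = -14 is a root, so (k + 14) divides it; the quotient is k^2 + 9k - 22.
The remaining quadratic factors as (k - 2)(k + 11).

(k + 11)(k + 14)(k + 6)(k - 2)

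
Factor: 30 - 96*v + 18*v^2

6*(3*v - 1)*(v - 5)

Pull out the common factor 6, then factor the remaining trinomial.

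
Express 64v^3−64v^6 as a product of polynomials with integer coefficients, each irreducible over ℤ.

Every term has a factor of 64v^3; factoring it out leaves −v^3+1.
Recognize a difference of cubes with the parts 1 and v.

−64v^3(v−1)(v^2+v+1)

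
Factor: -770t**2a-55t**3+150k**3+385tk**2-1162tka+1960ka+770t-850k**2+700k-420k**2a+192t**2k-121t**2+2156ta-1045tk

-(11t+10k)(t-5k+14a+5)(5t+3k-14)

Group: 5t(-11t**2+45tk-154ta-55t+50k**2-140ka-50k) + (3k-14)(-11t**2+45tk-154ta-55t+50k**2-140ka-50k); both groups contain (-11t**2+45tk-154ta-55t+50k**2-140ka-50k), so (5t+3k-14) is a factor with cofactor -11t**2+45tk-154ta-55t+50k**2-140ka-50k.
The cofactor groups again: -11t**2+45tk-154ta-55t+50k**2-140ka-50k = -t(11t+10k) + (5k-14a-5)(11t+10k); both groups contain (11t+10k), giving -(t-5k+14a+5)(11t+10k).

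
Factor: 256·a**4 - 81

Difference of squares twice: with A = 4·a and B = 3, A⁴ − B⁴ = (A² − B²)(A² + B²), and A² − B² factors again.

(4·a + 3)·(4·a - 3)·(16·a**2 + 9)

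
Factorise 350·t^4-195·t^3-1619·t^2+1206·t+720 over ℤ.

(2·t-3)·(5·t+2)·(5·t-8)·(7·t+15)

Testing divisors of the constant over divisors of the leading coefficient, t = -2/5 is a root, giving the factor (5·t+2) and quotient 70·t^3-67·t^2-297·t+360.
Continuing, t = 8/5 is a root, so (5·t-8) is a factor; dividing leaves 14·t^2+9·t-45.
The remaining quadratic factors as (7·t+15)(2·t-3).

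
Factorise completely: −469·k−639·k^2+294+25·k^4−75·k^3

Trying the rational-root candidates, k = −3 is a root, giving the factor (k+3) and quotient 25·k^3−150·k^2−189·k+98.
Then k = −7/5 is a root, so (5·k+7) divides it; the quotient is 5·k^2−37·k+14.
The remaining quadratic factors as (5·k−2)(k−7).

(5·k+7)·(5·k−2)·(k+3)·(k−7)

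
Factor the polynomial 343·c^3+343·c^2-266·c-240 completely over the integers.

(7·c+5)·(7·c+8)·(7·c-6)

Testing divisors of the constant over divisors of the leading coefficient, c = -5/7 is a root, so (7·c+5) divides it; the quotient is 49·c^2+14·c-48.
The remaining quadratic factors as (7·c+8)(7·c-6).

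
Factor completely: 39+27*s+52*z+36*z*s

Group as (36*z*s+52*z) + (27*s+39) = 4*z*(9*s+13) + 3*(9*s+13).
Both groups share the factor (9*s+13).

(4*z+3)*(9*s+13)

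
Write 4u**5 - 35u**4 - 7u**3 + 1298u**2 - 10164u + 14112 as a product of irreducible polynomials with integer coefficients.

Trying the rational-root candidates, u = 7/4 is a root, giving the factor (4u - 7) and quotient u**4 - 7u**3 - 14u**2 + 300u - 2016.
Next, u = 8 is a root, giving the factor (u - 8) and quotient u**3 + u**2 - 6u + 252.
Continuing, u = -7 is a root, so (u + 7) divides it; the quotient is u**2 - 6u + 36.
The quadratic u**2 - 6u + 36 has discriminant -108 < 0 and is irreducible over ℤ.

(4u - 7)(u + 7)(u - 8)(u**2 - 6u + 36)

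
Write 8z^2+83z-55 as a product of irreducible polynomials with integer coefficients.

Need a pair with product 8·(-55) = -440 and sum 83: that's -5 and 88.
Split the middle term: 8z^2-5z + 88z-55 = z(8z-5) + 11(8z-5).

(8z-5)(z+11)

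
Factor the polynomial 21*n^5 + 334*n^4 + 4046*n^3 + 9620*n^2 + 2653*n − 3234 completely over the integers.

(3*n + 7)*(7*n − 3)*(n + 1)*(n^2 + 13*n + 154)

By the rational root theorem, n = −1 is a root, so (n + 1) is a factor; dividing leaves 21*n^4 + 313*n^3 + 3733*n^2 + 5887*n − 3234.
Continuing, n = 3/7 is a root, giving the factor (7*n − 3) and quotient 3*n^3 + 46*n^2 + 553*n + 1078.
Then n = −7/3 is a root, so (3*n + 7) divides it; the quotient is n^2 + 13*n + 154.
The quadratic n^2 + 13*n + 154 has discriminant −447 < 0 and is irreducible over ℤ.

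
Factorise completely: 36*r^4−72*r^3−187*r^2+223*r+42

(6*r+1)*(6*r−7)*(r+2)*(r−3)

Trying the rational-root candidates, r = 3 is a root, so (r−3) is a factor; dividing leaves 36*r^3+36*r^2−79*r−14.
Next, r = 7/6 is a root, so (6*r−7) is a factor; dividing leaves 6*r^2+13*r+2.
The remaining quadratic factors as (6*r+1)(r+2).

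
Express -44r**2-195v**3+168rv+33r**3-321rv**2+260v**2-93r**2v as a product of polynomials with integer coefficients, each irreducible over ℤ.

Group: r(33r**2+72rv-44r+39v**2-52v) - 5v(33r**2+72rv-44r+39v**2-52v); both groups contain (33r**2+72rv-44r+39v**2-52v), so (r-5v) is a factor with cofactor 33r**2+72rv-44r+39v**2-52v.
The cofactor groups again: 33r**2+72rv-44r+39v**2-52v = 11r(3r+3v-4) + 13v(3r+3v-4); both groups contain (3r+3v-4), giving (11r+13v)(3r+3v-4).

(11r+13v)(3r+3v-4)(r-5v)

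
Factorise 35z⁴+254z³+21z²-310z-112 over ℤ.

Among the possible rational roots, z = -2/5 is a root, giving the factor (5z+2) and quotient 7z³+48z²-15z-56.
Continuing, z = 8/7 is a root, so (7z-8) divides it; the quotient is z²+8z+7.
The remaining quadratic factors as (z+7)(z+1).

(5z+2)(7z-8)(z+1)(z+7)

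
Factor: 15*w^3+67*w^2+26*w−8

(3*w+2)*(5*w−1)*(w+4)

Among the possible rational roots, w = 1/5 is a root, giving the factor (5*w−1) and quotient 3*w^2+14*w+8.
The remaining quadratic factors as (w+4)(3*w+2).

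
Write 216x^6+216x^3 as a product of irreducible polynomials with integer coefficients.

Factor out 216x^3 first: what remains is x^3+1.
Recognize a sum of cubes with the parts x and 1.

216x^3(x+1)(x^2−x+1)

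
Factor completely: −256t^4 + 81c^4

(3c + 4t)(3c − 4t)(9c^2 + 16t^2)

Write as (9c^2)² − (16t^2)², then factor 9c^2 − 16t^2 once more.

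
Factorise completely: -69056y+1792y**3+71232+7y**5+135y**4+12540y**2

(7y-12)(y+14)(y-2)(y**2+9y+212)

Among the possible rational roots, y = 12/7 is a root, giving the factor (7y-12) and quotient y**4+21y**3+292y**2+2292y-5936.
Then y = 2 is a root, so (y-2) is a factor; dividing leaves y**3+23y**2+338y+2968.
Then y = -14 is a root, so (y+14) is a factor; dividing leaves y**2+9y+212.
The quadratic y**2+9y+212 has discriminant -767 < 0 and is irreducible over ℤ.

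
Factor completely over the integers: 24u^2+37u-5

Need a pair with product 24·(-5) = -120 and sum 37: that's 40 and -3.
Split the middle term: 24u^2+40u - 3u-5 = 8u(3u+5) - (3u+5).

(3u+5)(8u-1)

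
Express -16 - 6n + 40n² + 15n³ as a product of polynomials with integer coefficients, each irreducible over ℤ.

(3n + 8)(5n² - 2)

Group as (15n³ - 6n) + (40n² - 16) = 3n(5n² - 2) + 8(5n² - 2).
Both groups share the factor (5n² - 2).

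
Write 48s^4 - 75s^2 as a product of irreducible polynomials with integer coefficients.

3s^2(4s + 5)(4s - 5)

Every term has a factor of 3s^2. Then 16s^2 - 25 = (4s)² − (5)².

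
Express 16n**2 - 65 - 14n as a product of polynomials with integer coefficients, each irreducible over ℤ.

Need a pair with product 16·(-65) = -1040 and sum -14: that's 26 and -40.
Split the middle term: 16n**2 + 26n - 40n - 65 = 2n(8n + 13) - 5(8n + 13).

(2n - 5)(8n + 13)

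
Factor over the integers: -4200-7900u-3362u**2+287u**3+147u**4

(3u+14)(7u+10)(7u+6)(u-5)

Trying the rational-root candidates, u = -6/7 is a root, so (7u+6) divides it; the quotient is 21u**3+23u**2-500u-700.
Next, u = -14/3 is a root, giving the factor (3u+14) and quotient 7u**2-25u-50.
The remaining quadratic factors as (u-5)(7u+10).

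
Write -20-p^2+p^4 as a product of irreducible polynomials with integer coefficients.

(p^2+4)(p^2-5)

Substitute u = p^2 to get a quadratic in u, then factor.
p^2-5 is irreducible over ℤ (5 is not a perfect square).
p^2+4 is irreducible over ℤ (sum of squares).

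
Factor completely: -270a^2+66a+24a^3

Pull out the common factor 6a, then factor the remaining trinomial.

6a(4a-1)(a-11)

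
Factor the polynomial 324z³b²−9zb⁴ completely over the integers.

9b²z(6z−b)(6z+b)

Pull out the common factor 9zb²; 36z²−b² is a difference of squares.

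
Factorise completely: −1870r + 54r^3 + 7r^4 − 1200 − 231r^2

(7r + 5)(r + 5)(r + 8)(r − 6)

Trying the rational-root candidates, r = −5/7 is a root, giving the factor (7r + 5) and quotient r^3 + 7r^2 − 38r − 240.
Then r = −5 is a root, so (r + 5) divides it; the quotient is r^2 + 2r − 48.
The remaining quadratic factors as (r + 8)(r − 6).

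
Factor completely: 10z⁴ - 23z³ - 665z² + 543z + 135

Trying the rational-root candidates, z = -15/2 is a root, giving the factor (2z + 15) and quotient 5z³ - 49z² + 35z + 9.
Next, z = -1/5 is a root, giving the factor (5z + 1) and quotient z² - 10z + 9.
The remaining quadratic factors as (z - 1)(z - 9).

(2z + 15)(5z + 1)(z - 1)(z - 9)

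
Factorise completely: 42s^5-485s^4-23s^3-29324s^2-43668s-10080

Among the possible rational roots, s = 15 is a root, giving the factor (s-15) and quotient 42s^4+145s^3+2152s^2+2956s+672.
Then s = -2/7 is a root, giving the factor (7s+2) and quotient 6s^3+19s^2+302s+336.
Then s = -7/6 is a root, giving the factor (6s+7) and quotient s^2+2s+48.
The quadratic s^2+2s+48 has discriminant -188 < 0 and is irreducible over ℤ.

(6s+7)(7s+2)(s-15)(s^2+2s+48)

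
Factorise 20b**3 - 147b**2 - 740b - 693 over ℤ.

(4b + 9)(5b + 7)(b - 11)

Trying the rational-root candidates, b = -9/4 is a root, so (4b + 9) divides it; the quotient is 5b**2 - 48b - 77.
The remaining quadratic factors as (5b + 7)(b - 11).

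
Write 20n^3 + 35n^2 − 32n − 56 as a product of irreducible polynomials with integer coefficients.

(4n + 7)(5n^2 − 8)

Group as (20n^3 − 32n) + (35n^2 − 56) = 4n(5n^2 − 8) + 7(5n^2 − 8).
Both groups share the factor (5n^2 − 8).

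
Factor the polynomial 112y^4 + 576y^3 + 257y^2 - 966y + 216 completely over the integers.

(4y + 9)(4y - 1)(7y - 6)(y + 4)

Testing divisors of the constant over divisors of the leading coefficient, y = -9/4 is a root, so (4y + 9) divides it; the quotient is 28y^3 + 81y^2 - 118y + 24.
Continuing, y = -4 is a root, giving the factor (y + 4) and quotient 28y^2 - 31y + 6.
The remaining quadratic factors as (7y - 6)(4y - 1).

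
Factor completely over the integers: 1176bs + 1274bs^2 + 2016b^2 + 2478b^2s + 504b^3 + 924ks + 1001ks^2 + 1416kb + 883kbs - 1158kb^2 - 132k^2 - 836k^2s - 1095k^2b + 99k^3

(k - 12b - 7s)(9k - 3b - 13s - 12)(11k + 14b)

Group: k(99k^2 + 93kb - 143ks - 132k - 42b^2 - 182bs - 168b) + (-12b - 7s)(99k^2 + 93kb - 143ks - 132k - 42b^2 - 182bs - 168b); both groups contain (99k^2 + 93kb - 143ks - 132k - 42b^2 - 182bs - 168b), so (k - 12b - 7s) is a factor with cofactor 99k^2 + 93kb - 143ks - 132k - 42b^2 - 182bs - 168b.
The cofactor groups again: 99k^2 + 93kb - 143ks - 132k - 42b^2 - 182bs - 168b = 11k(9k - 3b - 13s - 12) + 14b(9k - 3b - 13s - 12); both groups contain (9k - 3b - 13s - 12), giving (11k + 14b)(9k - 3b - 13s - 12).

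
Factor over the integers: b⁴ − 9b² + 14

Substitute u = b² to get a quadratic in u, then factor.
b² − 2 is irreducible over ℤ (2 is not a perfect square).
b² − 7 is irreducible over ℤ (7 is not a perfect square).

(b² − 2)(b² − 7)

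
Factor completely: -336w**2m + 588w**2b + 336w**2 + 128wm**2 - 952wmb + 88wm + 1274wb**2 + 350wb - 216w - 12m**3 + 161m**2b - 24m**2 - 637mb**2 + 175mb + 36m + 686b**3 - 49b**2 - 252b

Group: 4m(-84w**2 + 32wm - 182wb + 54w - 3m**2 + 35mb - 9m - 98b**2 + 63b) + (-7b - 4)(-84w**2 + 32wm - 182wb + 54w - 3m**2 + 35mb - 9m - 98b**2 + 63b); both groups contain (-84w**2 + 32wm - 182wb + 54w - 3m**2 + 35mb - 9m - 98b**2 + 63b), so (4m - 7b - 4) is a factor with cofactor -84w**2 + 32wm - 182wb + 54w - 3m**2 + 35mb - 9m - 98b**2 + 63b.
The cofactor groups again: -84w**2 + 32wm - 182wb + 54w - 3m**2 + 35mb - 9m - 98b**2 + 63b = -6w(14w - 3m + 14b - 9) + (m - 7b)(14w - 3m + 14b - 9); both groups contain (14w - 3m + 14b - 9), giving -(6w - m + 7b)(14w - 3m + 14b - 9).

-(4m - 7b - 4)(14w - 3m + 14b - 9)(6w - m + 7b)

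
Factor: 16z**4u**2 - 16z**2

Every term has a factor of 16z**2; factoring it out leaves z**2u**2 - 1.
Recognize a difference of squares with the parts zu and 1.

16z**2(zu + 1)(zu - 1)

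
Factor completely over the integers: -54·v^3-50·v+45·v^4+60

Group as (45·v^4-50·v) + (-54·v^3+60) = 5·v·(9·v^3-10) - 6·(9·v^3-10).
Both groups share the factor (9·v^3-10).

(5·v-6)·(9·v^3-10)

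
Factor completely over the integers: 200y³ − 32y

Every term has a factor of 8y. Then 25y² − 4 = (5y)² − (2)².

8y(5y + 2)(5y − 2)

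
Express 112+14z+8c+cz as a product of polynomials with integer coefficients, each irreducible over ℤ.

(c+14)(z+8)

Group as (cz+8c) + (14z+112) = c(z+8) + 14(z+8).
Both groups share the factor (z+8).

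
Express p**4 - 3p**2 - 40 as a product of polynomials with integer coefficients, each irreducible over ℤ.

(p**2 + 5)(p**2 - 8)

Substitute u = p**2 to get a quadratic in u, then factor.
p**2 - 8 is irreducible over ℤ (8 is not a perfect square).
p**2 + 5 is irreducible over ℤ (always positive, so no real roots).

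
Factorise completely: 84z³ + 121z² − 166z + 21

(3z + 7)(4z − 3)(7z − 1)

Trying the rational-root candidates, z = 1/7 is a root, giving the factor (7z − 1) and quotient 12z² + 19z − 21.
The remaining quadratic factors as (4z − 3)(3z + 7).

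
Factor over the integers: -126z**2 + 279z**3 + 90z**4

9z**2(2z + 7)(5z - 2)

Pull out the common factor 9z**2, then factor the remaining trinomial.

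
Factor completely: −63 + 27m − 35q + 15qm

Group as (15qm − 35q) + (27m − 63) = 5q(3m − 7) + 9(3m − 7).
Both groups share the factor (3m − 7).

(3m − 7)(5q + 9)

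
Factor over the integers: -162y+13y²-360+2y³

(2y-15)(y+12)(y+2)

Among the possible rational roots, y = -12 is a root, giving the factor (y+12) and quotient 2y²-11y-30.
The remaining quadratic factors as (2y-15)(y+2).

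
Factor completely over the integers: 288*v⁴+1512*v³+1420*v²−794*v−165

By the rational root theorem, v = −15/4 is a root, so (4*v+15) is a factor; dividing leaves 72*v³+108*v²−50*v−11.
Continuing, v = −1/6 is a root, so (6*v+1) divides it; the quotient is 12*v²+16*v−11.
The remaining quadratic factors as (2*v−1)(6*v+11).

(2*v−1)*(4*v+15)*(6*v+1)*(6*v+11)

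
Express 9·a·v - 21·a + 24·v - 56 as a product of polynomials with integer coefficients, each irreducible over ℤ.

(3·a + 8)·(3·v - 7)

Group as (9·a·v - 21·a) + (24·v - 56) = 3·a·(3·v - 7) + 8·(3·v - 7).
Both groups share the factor (3·v - 7).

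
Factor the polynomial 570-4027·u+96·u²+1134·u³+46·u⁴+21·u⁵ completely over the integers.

(3·u-5)·(7·u-1)·(u+2)·(u²+2·u+57)

Among the possible rational roots, u = -2 is a root, so (u+2) divides it; the quotient is 21·u⁴+4·u³+1126·u²-2156·u+285.
Then u = 5/3 is a root, so (3·u-5) is a factor; dividing leaves 7·u³+13·u²+397·u-57.
Then u = 1/7 is a root, so (7·u-1) is a factor; dividing leaves u²+2·u+57.
The quadratic u²+2·u+57 has discriminant -224 < 0 and is irreducible over ℤ.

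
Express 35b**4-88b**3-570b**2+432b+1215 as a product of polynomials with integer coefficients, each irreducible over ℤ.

Testing divisors of the constant over divisors of the leading coefficient, b = -3 is a root, so (b+3) divides it; the quotient is 35b**3-193b**2+9b+405.
Then b = 9/5 is a root, so (5b-9) is a factor; dividing leaves 7b**2-26b-45.
The remaining quadratic factors as (b-5)(7b+9).

(5b-9)(7b+9)(b+3)(b-5)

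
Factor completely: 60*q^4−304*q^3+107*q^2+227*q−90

By the rational root theorem, q = 2/5 is a root, giving the factor (5*q−2) and quotient 12*q^3−56*q^2−q+45.
Next, q = 9/2 is a root, so (2*q−9) divides it; the quotient is 6*q^2−q−5.
The remaining quadratic factors as (6*q+5)(q−1).

(2*q−9)*(5*q−2)*(6*q+5)*(q−1)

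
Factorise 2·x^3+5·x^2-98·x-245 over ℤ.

(2·x+5)·(x+7)·(x-7)

Testing divisors of the constant over divisors of the leading coefficient, x = 7 is a root, so (x-7) is a factor; dividing leaves 2·x^2+19·x+35.
The remaining quadratic factors as (2·x+5)(x+7).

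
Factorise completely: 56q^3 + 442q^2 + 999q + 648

Among the possible rational roots, q = -9/2 is a root, so (2q + 9) divides it; the quotient is 28q^2 + 95q + 72.
The remaining quadratic factors as (7q + 8)(4q + 9).

(2q + 9)(4q + 9)(7q + 8)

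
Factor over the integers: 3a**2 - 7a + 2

Need a pair with product 3·2 = 6 and sum -7: that's -6 and -1.
Split the middle term: 3a**2 - 6a - a + 2 = 3a(a - 2) - (a - 2).

(3a - 1)(a - 2)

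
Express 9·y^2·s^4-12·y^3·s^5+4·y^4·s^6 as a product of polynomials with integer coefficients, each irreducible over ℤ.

s^4·y^2·(2·y·s-3)^2

Factor out y^2·s^4 first: what remains is 4·y^2·s^2-12·y·s+9.
Recognize a perfect-square trinomial with the parts 2·y·s and 3.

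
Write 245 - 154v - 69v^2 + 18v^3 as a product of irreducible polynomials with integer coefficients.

Testing divisors of the constant over divisors of the leading coefficient, v = 7/6 is a root, so (6v - 7) divides it; the quotient is 3v^2 - 8v - 35.
The remaining quadratic factors as (v - 5)(3v + 7).

(3v + 7)(6v - 7)(v - 5)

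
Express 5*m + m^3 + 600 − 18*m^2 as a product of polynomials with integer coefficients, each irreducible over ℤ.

(m + 5)*(m − 15)*(m − 8)

Testing divisors of the constant over divisors of the leading coefficient, m = 8 is a root, so (m − 8) is a factor; dividing leaves m^2 − 10*m − 75.
The remaining quadratic factors as (m + 5)(m − 15).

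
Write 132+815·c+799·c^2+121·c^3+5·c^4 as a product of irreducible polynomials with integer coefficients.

(5·c+1)·(c+1)·(c+11)·(c+12)

Testing divisors of the constant over divisors of the leading coefficient, c = −1 is a root, giving the factor (c+1) and quotient 5·c^3+116·c^2+683·c+132.
Continuing, c = −11 is a root, so (c+11) divides it; the quotient is 5·c^2+61·c+12.
The remaining quadratic factors as (5·c+1)(c+12).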